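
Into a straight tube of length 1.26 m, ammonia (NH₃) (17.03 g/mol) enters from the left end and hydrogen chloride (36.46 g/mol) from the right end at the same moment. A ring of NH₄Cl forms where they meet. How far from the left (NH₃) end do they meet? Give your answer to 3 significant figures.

0.748 m

Graham's law gives d_NH₃/d_HCl = rate_NH₃/rate_HCl = √(M_HCl/M_NH₃) = √(36.46/17.03) = 1.463.
With d_NH₃ + d_HCl = 1.26 m, d_HCl = 1.26/(1 + 1.463) = 0.5115 m.
d_NH₃ = 1.26 − 0.5115 = 0.748 m.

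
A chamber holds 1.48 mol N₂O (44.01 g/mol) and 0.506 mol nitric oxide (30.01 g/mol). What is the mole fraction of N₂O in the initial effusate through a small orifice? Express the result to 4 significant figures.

The effusion rate of species i is ∝ p_i/√M_i ∝ n_i/√M_i.
So x_N₂O in the escaping gas = (n_N₂O/√M_N₂O) / Σ(n_i/√M_i)
= (1.48/√44.01) / (1.48/√44.01 + 0.506/√30.01) = 0.2231/(0.2231 + 0.09237) = 0.7072.

0.7072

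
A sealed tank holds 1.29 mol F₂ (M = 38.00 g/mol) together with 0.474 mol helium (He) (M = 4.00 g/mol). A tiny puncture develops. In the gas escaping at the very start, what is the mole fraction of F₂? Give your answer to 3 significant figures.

0.469

Rate_i ∝ x_i/√M_i (Graham's law weighted by mole fraction), so the effusate composition follows n_i/√M_i.
x_F₂(eff) = (n_F₂/√M_F₂) / (n_F₂/√M_F₂ + n_He/√M_He)
= (1.29/√38.00) / (1.29/√38.00 + 0.474/√4.00) = 0.2093/(0.2093 + 0.2370) = 0.469.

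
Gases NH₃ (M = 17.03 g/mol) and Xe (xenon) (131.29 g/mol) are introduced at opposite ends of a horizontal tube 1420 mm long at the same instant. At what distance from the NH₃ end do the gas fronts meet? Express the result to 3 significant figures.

1040 mm

The fronts meet when d_NH₃ + d_Xe = L with d_NH₃/d_Xe = √(M_Xe/M_NH₃) (Graham's law). Here √(M_Xe/M_NH₃) = √(131.29/17.03) = 2.777.
With d_NH₃ + d_Xe = 1420 mm, d_Xe = 1420/(1 + 2.777) = 376.0 mm.
d_NH₃ = 1420 − 376.0 = 1040 mm.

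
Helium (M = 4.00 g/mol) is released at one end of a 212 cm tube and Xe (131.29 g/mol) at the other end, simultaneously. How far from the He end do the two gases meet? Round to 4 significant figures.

180.5 cm

Distances travelled in equal time are proportional to diffusion rates, so d_He/d_Xe = √(M_Xe/M_He) = √(131.29/4.00) = 5.729.
With d_He + d_Xe = 212 cm, d_Xe = 212/(1 + 5.729) = 31.50 cm.
d_He = 212 − 31.50 = 180.5 cm.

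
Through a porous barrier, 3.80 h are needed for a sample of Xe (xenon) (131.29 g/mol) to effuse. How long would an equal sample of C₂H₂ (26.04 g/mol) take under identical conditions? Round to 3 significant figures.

From Graham's law, t_C₂H₂/t_Xe = √(M_C₂H₂/M_Xe) = √(26.04/131.29) = √0.1983 = 0.4454.
So the time for C₂H₂ is 3.80 × 0.4454 = 1.69 h.

1.69 h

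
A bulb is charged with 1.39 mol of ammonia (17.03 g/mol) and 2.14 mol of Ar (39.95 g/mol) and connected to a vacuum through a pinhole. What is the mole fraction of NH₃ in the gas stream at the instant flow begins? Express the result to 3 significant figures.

0.499

Each component's effusion rate ∝ (its partial pressure)·(1/√M) ∝ n_i/√M_i.
Mole fraction of NH₃ in the effusate = (n_NH₃/√M_NH₃) / (n_NH₃/√M_NH₃ + n_Ar/√M_Ar)
= (1.39/√17.03) / (1.39/√17.03 + 2.14/√39.95) = 0.3368/(0.3368 + 0.3386) = 0.499.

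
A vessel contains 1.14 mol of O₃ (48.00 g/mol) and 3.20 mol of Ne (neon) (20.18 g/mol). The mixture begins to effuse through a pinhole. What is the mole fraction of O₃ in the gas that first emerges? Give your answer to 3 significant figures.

Each component's effusion rate ∝ (its partial pressure)·(1/√M) ∝ n_i/√M_i.
Mole fraction of O₃ in the effusate = (n_O₃/√M_O₃) / (n_O₃/√M_O₃ + n_Ne/√M_Ne)
= (1.14/√48.00) / (1.14/√48.00 + 3.20/√20.18) = 0.1645/(0.1645 + 0.7123) = 0.188.

0.188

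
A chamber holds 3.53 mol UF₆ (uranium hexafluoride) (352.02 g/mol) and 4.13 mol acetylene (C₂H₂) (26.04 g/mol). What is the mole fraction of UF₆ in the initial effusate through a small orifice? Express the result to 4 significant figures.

0.1886

Each component's effusion rate ∝ (its partial pressure)·(1/√M) ∝ n_i/√M_i.
Mole fraction of UF₆ in the effusate = (n_UF₆/√M_UF₆) / (n_UF₆/√M_UF₆ + n_C₂H₂/√M_C₂H₂)
= (3.53/√352.02) / (3.53/√352.02 + 4.13/√26.04) = 0.1881/(0.1881 + 0.8093) = 0.1886.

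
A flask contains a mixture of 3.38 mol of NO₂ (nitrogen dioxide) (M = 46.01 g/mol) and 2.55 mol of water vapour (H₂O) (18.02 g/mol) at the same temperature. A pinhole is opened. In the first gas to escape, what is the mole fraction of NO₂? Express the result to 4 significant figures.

0.4534

Effusion rate of each component ∝ n_i/√M_i (partial pressure × 1/√M).
Mole fraction of NO₂ in the effusate = (n_NO₂/√M_NO₂) / (n_NO₂/√M_NO₂ + n_H₂O/√M_H₂O)
= (3.38/√46.01) / (3.38/√46.01 + 2.55/√18.02) = 0.4983/(0.4983 + 0.6007) = 0.4534.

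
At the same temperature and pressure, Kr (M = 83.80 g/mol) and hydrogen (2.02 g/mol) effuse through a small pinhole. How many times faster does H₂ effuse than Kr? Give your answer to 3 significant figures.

6.44

Since effusion rate ∝ 1/√M, rate_H₂/rate_Kr = √(M_Kr/M_H₂) = √(83.80/2.02) = √41.49 = 6.44.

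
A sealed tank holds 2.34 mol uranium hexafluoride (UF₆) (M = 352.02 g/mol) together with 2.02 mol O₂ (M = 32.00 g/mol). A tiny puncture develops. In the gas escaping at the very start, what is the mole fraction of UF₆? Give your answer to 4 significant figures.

Effusion rate of each component ∝ n_i/√M_i (partial pressure × 1/√M).
So x_UF₆ in the escaping gas = (n_UF₆/√M_UF₆) / Σ(n_i/√M_i)
= (2.34/√352.02) / (2.34/√352.02 + 2.02/√32.00) = 0.1247/(0.1247 + 0.3571) = 0.2589.

0.2589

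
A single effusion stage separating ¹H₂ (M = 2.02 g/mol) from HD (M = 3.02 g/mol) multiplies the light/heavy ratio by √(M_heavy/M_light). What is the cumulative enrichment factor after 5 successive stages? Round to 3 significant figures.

The single-stage factor is √(M_heavy/M_light), so 5 stages give [√(3.02/2.02)]^5 = (3.02/2.02)^(5/2).
= 1.49505^(5/2) = 2.73.

2.73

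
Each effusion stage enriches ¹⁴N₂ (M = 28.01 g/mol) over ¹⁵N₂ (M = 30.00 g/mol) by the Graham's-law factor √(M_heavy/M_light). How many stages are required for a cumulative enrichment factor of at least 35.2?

104

With α = √(30.00/28.01) per stage, ln α = ½ ln(1.07105) = 0.03432.
Need α^N ≥ 35.2 ⇒ N ≥ ln(35.2) / ln α = 3.561 / 0.03432 = 103.77.
Rounding up, N = 104 stages.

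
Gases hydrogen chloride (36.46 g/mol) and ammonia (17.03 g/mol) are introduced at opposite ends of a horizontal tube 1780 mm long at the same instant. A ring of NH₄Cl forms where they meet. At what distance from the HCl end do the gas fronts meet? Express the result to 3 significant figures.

723 mm

Graham's law gives d_HCl/d_NH₃ = rate_HCl/rate_NH₃ = √(M_NH₃/M_HCl) = √(17.03/36.46) = 0.6834.
With d_HCl + d_NH₃ = 1780 mm, d_NH₃ = 1780/(1 + 0.6834) = 1057 mm.
d_HCl = 1780 − 1057 = 723 mm.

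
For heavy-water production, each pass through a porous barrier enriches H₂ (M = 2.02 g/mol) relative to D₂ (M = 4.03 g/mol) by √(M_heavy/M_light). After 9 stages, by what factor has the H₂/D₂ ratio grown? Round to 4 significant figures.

22.38

The single-stage factor is √(M_heavy/M_light), so 9 stages give [√(4.03/2.02)]^9 = (4.03/2.02)^(9/2).
= 1.99505^(9/2) = 22.38.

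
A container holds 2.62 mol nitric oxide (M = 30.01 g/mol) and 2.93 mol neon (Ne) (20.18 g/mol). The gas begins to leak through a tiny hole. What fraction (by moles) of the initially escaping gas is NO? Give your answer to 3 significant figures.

0.423

Effusion rate of each component ∝ n_i/√M_i (partial pressure × 1/√M).
x_NO(eff) = (n_NO/√M_NO) / (n_NO/√M_NO + n_Ne/√M_Ne)
= (2.62/√30.01) / (2.62/√30.01 + 2.93/√20.18) = 0.4783/(0.4783 + 0.6522) = 0.423.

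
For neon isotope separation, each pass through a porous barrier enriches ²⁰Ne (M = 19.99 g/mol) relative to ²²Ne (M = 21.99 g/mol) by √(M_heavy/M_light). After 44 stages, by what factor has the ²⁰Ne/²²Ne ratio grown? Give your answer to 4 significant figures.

Overall factor = α^44 with α = √(21.99/19.99), i.e. (21.99/19.99)^(44/2).
= 1.10005^22 = 8.148.

8.148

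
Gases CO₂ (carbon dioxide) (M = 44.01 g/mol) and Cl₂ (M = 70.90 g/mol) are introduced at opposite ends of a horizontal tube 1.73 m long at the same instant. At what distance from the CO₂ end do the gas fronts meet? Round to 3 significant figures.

0.968 m

Graham's law gives d_CO₂/d_Cl₂ = rate_CO₂/rate_Cl₂ = √(M_Cl₂/M_CO₂) = √(70.90/44.01) = 1.269.
With d_CO₂ + d_Cl₂ = 1.73 m, d_Cl₂ = 1.73/(1 + 1.269) = 0.7624 m.
d_CO₂ = 1.73 − 0.7624 = 0.968 m.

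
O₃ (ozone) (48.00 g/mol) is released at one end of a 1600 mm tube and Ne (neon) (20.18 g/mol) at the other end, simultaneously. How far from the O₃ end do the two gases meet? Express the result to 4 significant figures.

629.4 mm

In equal time, each gas travels a distance ∝ its rate ∝ 1/√M, so d_O₃/d_Ne = √(M_Ne/M_O₃) = √(20.18/48.00) = 0.6484.
With d_O₃ + d_Ne = 1600 mm, d_Ne = 1600/(1 + 0.6484) = 970.6 mm.
d_O₃ = 1600 − 970.6 = 629.4 mm.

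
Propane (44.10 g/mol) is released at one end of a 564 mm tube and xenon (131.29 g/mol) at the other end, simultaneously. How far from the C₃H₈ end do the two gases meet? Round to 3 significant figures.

357 mm

The fronts meet when d_C₃H₈ + d_Xe = L with d_C₃H₈/d_Xe = √(M_Xe/M_C₃H₈) (Graham's law). Here √(M_Xe/M_C₃H₈) = √(131.29/44.10) = 1.725.
With d_C₃H₈ + d_Xe = 564 mm, d_Xe = 564/(1 + 1.725) = 206.9 mm.
d_C₃H₈ = 564 − 206.9 = 357 mm.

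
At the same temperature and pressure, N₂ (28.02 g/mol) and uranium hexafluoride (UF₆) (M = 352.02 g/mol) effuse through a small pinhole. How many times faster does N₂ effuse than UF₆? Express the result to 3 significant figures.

Since effusion rate ∝ 1/√M, rate_N₂/rate_UF₆ = √(M_UF₆/M_N₂) = √(352.02/28.02) = √12.56 = 3.54.

3.54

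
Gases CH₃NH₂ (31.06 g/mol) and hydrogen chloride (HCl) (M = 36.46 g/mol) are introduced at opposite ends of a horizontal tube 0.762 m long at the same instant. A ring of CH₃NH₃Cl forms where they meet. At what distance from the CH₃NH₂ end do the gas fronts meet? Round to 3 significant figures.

Graham's law gives d_CH₃NH₂/d_HCl = rate_CH₃NH₂/rate_HCl = √(M_HCl/M_CH₃NH₂) = √(36.46/31.06) = 1.083.
With d_CH₃NH₂ + d_HCl = 0.762 m, d_HCl = 0.762/(1 + 1.083) = 0.3657 m.
d_CH₃NH₂ = 0.762 − 0.3657 = 0.396 m.

0.396 m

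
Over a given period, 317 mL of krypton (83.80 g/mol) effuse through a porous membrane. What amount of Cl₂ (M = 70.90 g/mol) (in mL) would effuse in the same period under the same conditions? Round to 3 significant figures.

345 mL

By Graham's law, rate_Cl₂/rate_Kr = √(M_Kr/M_Cl₂) = √(83.80/70.90) = √1.182 = 1.087.
So the volume for Cl₂ is 317 × 1.087 = 345 mL.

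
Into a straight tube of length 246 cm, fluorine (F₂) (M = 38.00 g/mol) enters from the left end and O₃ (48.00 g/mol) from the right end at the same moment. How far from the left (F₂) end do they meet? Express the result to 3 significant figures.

130 cm

Graham's law gives d_F₂/d_O₃ = rate_F₂/rate_O₃ = √(M_O₃/M_F₂) = √(48.00/38.00) = 1.124.
With d_F₂ + d_O₃ = 246 cm, d_O₃ = 246/(1 + 1.124) = 115.8 cm.
d_F₂ = 246 − 115.8 = 130 cm.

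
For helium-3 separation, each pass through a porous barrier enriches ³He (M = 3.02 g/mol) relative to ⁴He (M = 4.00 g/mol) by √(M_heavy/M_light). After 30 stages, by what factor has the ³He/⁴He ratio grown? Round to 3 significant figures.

67.7

After 30 stages the ratio has grown by (√(4.00/3.02))^30 = (4.00/3.02)^(30/2).
= 1.32450^15 = 67.7.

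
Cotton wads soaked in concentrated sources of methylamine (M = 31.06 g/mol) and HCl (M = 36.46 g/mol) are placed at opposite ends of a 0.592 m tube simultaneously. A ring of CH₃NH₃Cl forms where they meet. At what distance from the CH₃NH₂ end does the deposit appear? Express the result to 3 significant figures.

0.308 m

In equal time, each gas travels a distance ∝ its rate ∝ 1/√M, so d_CH₃NH₂/d_HCl = √(M_HCl/M_CH₃NH₂) = √(36.46/31.06) = 1.083.
With d_CH₃NH₂ + d_HCl = 0.592 m, d_HCl = 0.592/(1 + 1.083) = 0.2841 m.
d_CH₃NH₂ = 0.592 − 0.2841 = 0.308 m.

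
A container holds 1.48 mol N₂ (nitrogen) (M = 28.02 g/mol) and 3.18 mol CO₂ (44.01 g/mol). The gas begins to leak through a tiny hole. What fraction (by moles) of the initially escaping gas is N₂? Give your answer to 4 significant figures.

Rate_i ∝ x_i/√M_i (Graham's law weighted by mole fraction), so the effusate composition follows n_i/√M_i.
x_N₂(eff) = (n_N₂/√M_N₂) / (n_N₂/√M_N₂ + n_CO₂/√M_CO₂)
= (1.48/√28.02) / (1.48/√28.02 + 3.18/√44.01) = 0.2796/(0.2796 + 0.4793) = 0.3684.

0.3684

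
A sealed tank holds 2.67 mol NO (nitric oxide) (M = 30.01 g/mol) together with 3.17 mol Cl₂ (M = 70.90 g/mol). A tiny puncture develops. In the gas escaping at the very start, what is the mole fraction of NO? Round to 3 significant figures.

Each component's effusion rate ∝ (its partial pressure)·(1/√M) ∝ n_i/√M_i.
x_NO(eff) = (n_NO/√M_NO) / (n_NO/√M_NO + n_Cl₂/√M_Cl₂)
= (2.67/√30.01) / (2.67/√30.01 + 3.17/√70.90) = 0.4874/(0.4874 + 0.3765) = 0.564.

0.564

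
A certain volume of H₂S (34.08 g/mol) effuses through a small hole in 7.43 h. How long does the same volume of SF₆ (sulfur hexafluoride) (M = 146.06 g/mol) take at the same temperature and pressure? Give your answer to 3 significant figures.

15.4 h

From Graham's law, t_SF₆/t_H₂S = √(M_SF₆/M_H₂S) = √(146.06/34.08) = √4.286 = 2.070.
So the time for SF₆ is 7.43 × 2.070 = 15.4 h.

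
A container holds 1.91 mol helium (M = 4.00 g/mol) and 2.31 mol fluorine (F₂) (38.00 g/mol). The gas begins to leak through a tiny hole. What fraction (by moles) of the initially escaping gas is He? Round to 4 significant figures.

The effusion rate of species i is ∝ p_i/√M_i ∝ n_i/√M_i.
So x_He in the escaping gas = (n_He/√M_He) / Σ(n_i/√M_i)
= (1.91/√4.00) / (1.91/√4.00 + 2.31/√38.00) = 0.9550/(0.9550 + 0.3747) = 0.7182.

0.7182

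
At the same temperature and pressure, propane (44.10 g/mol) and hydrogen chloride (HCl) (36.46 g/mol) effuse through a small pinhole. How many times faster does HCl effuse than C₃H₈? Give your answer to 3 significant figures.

1.10

Graham's law gives rate_HCl/rate_C₃H₈ = √(M_C₃H₈/M_HCl) = √(44.10/36.46) = √1.210 = 1.10.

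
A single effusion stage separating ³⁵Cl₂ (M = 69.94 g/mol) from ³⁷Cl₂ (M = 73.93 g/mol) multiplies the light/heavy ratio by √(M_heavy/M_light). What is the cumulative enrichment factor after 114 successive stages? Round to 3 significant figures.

23.6

After 114 stages the ratio has grown by (√(73.93/69.94))^114 = (73.93/69.94)^(114/2).
= 1.05705^57 = 23.6.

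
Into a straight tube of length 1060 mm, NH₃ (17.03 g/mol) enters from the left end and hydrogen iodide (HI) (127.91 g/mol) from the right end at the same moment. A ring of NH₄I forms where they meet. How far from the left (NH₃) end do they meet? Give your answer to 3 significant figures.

777 mm

In equal time, each gas travels a distance ∝ its rate ∝ 1/√M, so d_NH₃/d_HI = √(M_HI/M_NH₃) = √(127.91/17.03) = 2.741.
With d_NH₃ + d_HI = 1060 mm, d_HI = 1060/(1 + 2.741) = 283.4 mm.
d_NH₃ = 1060 − 283.4 = 777 mm.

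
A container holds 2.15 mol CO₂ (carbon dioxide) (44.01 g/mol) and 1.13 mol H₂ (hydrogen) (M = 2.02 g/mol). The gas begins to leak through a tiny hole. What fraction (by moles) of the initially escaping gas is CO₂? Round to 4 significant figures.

0.2896

Rate_i ∝ x_i/√M_i (Graham's law weighted by mole fraction), so the effusate composition follows n_i/√M_i.
x_CO₂(eff) = (n_CO₂/√M_CO₂) / (n_CO₂/√M_CO₂ + n_H₂/√M_H₂)
= (2.15/√44.01) / (2.15/√44.01 + 1.13/√2.02) = 0.3241/(0.3241 + 0.7951) = 0.2896.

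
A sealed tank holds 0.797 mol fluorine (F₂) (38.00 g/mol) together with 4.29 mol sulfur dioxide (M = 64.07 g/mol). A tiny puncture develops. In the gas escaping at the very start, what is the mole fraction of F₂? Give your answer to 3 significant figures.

Each component's effusion rate ∝ (its partial pressure)·(1/√M) ∝ n_i/√M_i.
x_F₂(eff) = (n_F₂/√M_F₂) / (n_F₂/√M_F₂ + n_SO₂/√M_SO₂)
= (0.797/√38.00) / (0.797/√38.00 + 4.29/√64.07) = 0.1293/(0.1293 + 0.5360) = 0.194.

0.194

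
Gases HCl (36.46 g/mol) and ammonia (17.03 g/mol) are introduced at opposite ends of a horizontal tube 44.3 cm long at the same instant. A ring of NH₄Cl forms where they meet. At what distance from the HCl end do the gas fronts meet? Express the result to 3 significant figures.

18.0 cm

The fronts meet when d_HCl + d_NH₃ = L with d_HCl/d_NH₃ = √(M_NH₃/M_HCl) (Graham's law). Here √(M_NH₃/M_HCl) = √(17.03/36.46) = 0.6834.
With d_HCl + d_NH₃ = 44.3 cm, d_NH₃ = 44.3/(1 + 0.6834) = 26.32 cm.
d_HCl = 44.3 − 26.32 = 18.0 cm.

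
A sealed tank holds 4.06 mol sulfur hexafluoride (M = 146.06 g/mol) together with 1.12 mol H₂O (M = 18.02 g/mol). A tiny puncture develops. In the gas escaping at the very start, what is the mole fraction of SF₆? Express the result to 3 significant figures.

Rate_i ∝ x_i/√M_i (Graham's law weighted by mole fraction), so the effusate composition follows n_i/√M_i.
So x_SF₆ in the escaping gas = (n_SF₆/√M_SF₆) / Σ(n_i/√M_i)
= (4.06/√146.06) / (4.06/√146.06 + 1.12/√18.02) = 0.3359/(0.3359 + 0.2638) = 0.560.

0.560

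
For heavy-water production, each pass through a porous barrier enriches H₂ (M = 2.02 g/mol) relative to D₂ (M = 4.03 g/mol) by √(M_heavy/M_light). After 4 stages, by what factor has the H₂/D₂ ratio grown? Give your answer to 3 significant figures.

3.98

After 4 stages the ratio has grown by (√(4.03/2.02))^4 = (4.03/2.02)^(4/2).
= 1.99505^2 = 3.98.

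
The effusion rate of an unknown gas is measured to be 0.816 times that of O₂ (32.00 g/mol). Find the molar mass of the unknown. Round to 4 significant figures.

48.06 g/mol

Graham's law gives rate_X/rate_O₂ = √(M_O₂/M_X).
0.816 = √(32.00/M_X)
M_X = 32.00 / 0.816² = 32.00 / 0.6659 = 48.06 g/mol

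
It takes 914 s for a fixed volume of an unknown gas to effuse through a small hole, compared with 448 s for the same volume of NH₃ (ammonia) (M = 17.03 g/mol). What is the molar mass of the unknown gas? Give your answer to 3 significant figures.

By Graham's law, t_X/t_NH₃ = √(M_X/M_NH₃).
914/448 = 2.040 = √(M_X/17.03)
M_X = 17.03 × 2.040² = 17.03 × 4.162 = 70.9 g/mol

70.9 g/mol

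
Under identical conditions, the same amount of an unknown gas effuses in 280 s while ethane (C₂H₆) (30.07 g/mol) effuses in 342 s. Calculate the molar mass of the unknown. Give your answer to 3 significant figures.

20.2 g/mol

Graham's law gives t_X/t_C₂H₆ = √(M_X/M_C₂H₆).
280/342 = 0.8187 = √(M_X/30.07)
M_X = 30.07 × 0.8187² = 30.07 × 0.6703 = 20.2 g/mol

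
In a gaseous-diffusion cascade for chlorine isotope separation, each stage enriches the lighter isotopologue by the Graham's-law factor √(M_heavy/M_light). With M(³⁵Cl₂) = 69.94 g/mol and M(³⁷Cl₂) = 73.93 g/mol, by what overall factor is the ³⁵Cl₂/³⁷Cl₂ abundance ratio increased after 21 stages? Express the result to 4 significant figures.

1.791

Overall factor = α^21 with α = √(73.93/69.94), i.e. (73.93/69.94)^(21/2).
= 1.05705^(21/2) = 1.791.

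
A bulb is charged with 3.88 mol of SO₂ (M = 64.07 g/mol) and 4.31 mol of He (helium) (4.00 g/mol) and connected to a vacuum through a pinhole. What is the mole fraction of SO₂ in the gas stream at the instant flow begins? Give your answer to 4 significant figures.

Effusion rate of each component ∝ n_i/√M_i (partial pressure × 1/√M).
Mole fraction of SO₂ in the effusate = (n_SO₂/√M_SO₂) / (n_SO₂/√M_SO₂ + n_He/√M_He)
= (3.88/√64.07) / (3.88/√64.07 + 4.31/√4.00) = 0.4847/(0.4847 + 2.155) = 0.1836.

0.1836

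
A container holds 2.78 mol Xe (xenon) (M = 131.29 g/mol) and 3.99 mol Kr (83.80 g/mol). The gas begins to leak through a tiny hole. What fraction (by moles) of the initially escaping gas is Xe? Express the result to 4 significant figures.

Effusion rate of each component ∝ n_i/√M_i (partial pressure × 1/√M).
Mole fraction of Xe in the effusate = (n_Xe/√M_Xe) / (n_Xe/√M_Xe + n_Kr/√M_Kr)
= (2.78/√131.29) / (2.78/√131.29 + 3.99/√83.80) = 0.2426/(0.2426 + 0.4359) = 0.3576.

0.3576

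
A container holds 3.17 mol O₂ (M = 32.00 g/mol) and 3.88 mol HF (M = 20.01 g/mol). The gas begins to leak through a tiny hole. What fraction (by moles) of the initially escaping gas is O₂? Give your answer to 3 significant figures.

Effusion rate of each component ∝ n_i/√M_i (partial pressure × 1/√M).
So x_O₂ in the escaping gas = (n_O₂/√M_O₂) / Σ(n_i/√M_i)
= (3.17/√32.00) / (3.17/√32.00 + 3.88/√20.01) = 0.5604/(0.5604 + 0.8674) = 0.392.

0.392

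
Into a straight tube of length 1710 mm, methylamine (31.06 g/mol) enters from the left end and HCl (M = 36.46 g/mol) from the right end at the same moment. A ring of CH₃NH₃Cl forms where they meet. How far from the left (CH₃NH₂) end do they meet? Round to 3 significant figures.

Graham's law gives d_CH₃NH₂/d_HCl = rate_CH₃NH₂/rate_HCl = √(M_HCl/M_CH₃NH₂) = √(36.46/31.06) = 1.083.
With d_CH₃NH₂ + d_HCl = 1710 mm, d_HCl = 1710/(1 + 1.083) = 820.8 mm.
d_CH₃NH₂ = 1710 − 820.8 = 889 mm.

889 mm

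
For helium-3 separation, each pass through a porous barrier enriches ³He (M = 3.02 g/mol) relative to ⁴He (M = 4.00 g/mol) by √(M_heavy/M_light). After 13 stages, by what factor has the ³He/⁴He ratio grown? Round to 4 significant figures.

Overall factor = α^13 with α = √(4.00/3.02), i.e. (4.00/3.02)^(13/2).
= 1.32450^(13/2) = 6.214.

6.214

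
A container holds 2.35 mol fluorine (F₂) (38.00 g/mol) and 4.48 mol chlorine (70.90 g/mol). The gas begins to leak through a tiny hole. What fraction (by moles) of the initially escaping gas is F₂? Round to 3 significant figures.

0.417

The effusion rate of species i is ∝ p_i/√M_i ∝ n_i/√M_i.
Mole fraction of F₂ in the effusate = (n_F₂/√M_F₂) / (n_F₂/√M_F₂ + n_Cl₂/√M_Cl₂)
= (2.35/√38.00) / (2.35/√38.00 + 4.48/√70.90) = 0.3812/(0.3812 + 0.5321) = 0.417.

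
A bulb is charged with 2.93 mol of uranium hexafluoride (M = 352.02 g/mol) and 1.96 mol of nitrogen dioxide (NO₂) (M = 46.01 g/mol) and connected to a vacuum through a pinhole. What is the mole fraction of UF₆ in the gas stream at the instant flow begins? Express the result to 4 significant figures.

0.3508

The effusion rate of species i is ∝ p_i/√M_i ∝ n_i/√M_i.
x_UF₆(eff) = (n_UF₆/√M_UF₆) / (n_UF₆/√M_UF₆ + n_NO₂/√M_NO₂)
= (2.93/√352.02) / (2.93/√352.02 + 1.96/√46.01) = 0.1562/(0.1562 + 0.2890) = 0.3508.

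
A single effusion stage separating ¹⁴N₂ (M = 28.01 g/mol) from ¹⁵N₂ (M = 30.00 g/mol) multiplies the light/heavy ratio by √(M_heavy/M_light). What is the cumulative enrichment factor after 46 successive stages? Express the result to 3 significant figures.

After 46 stages the ratio has grown by (√(30.00/28.01))^46 = (30.00/28.01)^(46/2).
= 1.07105^23 = 4.85.

4.85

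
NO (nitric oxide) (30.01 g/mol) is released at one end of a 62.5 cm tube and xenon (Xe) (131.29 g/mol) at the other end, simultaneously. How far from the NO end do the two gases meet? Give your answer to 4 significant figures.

In equal time, each gas travels a distance ∝ its rate ∝ 1/√M, so d_NO/d_Xe = √(M_Xe/M_NO) = √(131.29/30.01) = 2.092.
With d_NO + d_Xe = 62.5 cm, d_Xe = 62.5/(1 + 2.092) = 20.22 cm.
d_NO = 62.5 − 20.22 = 42.28 cm.

42.28 cm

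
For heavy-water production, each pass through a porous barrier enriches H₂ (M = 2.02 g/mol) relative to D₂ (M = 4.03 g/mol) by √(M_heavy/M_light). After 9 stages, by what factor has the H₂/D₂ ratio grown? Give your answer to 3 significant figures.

The single-stage factor is √(M_heavy/M_light), so 9 stages give [√(4.03/2.02)]^9 = (4.03/2.02)^(9/2).
= 1.99505^(9/2) = 22.4.

22.4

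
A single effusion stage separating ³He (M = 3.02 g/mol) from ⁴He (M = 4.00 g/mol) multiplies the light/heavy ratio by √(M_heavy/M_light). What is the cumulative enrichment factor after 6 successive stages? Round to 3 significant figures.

Each stage multiplies the ratio by α = √(4.00/3.02), so after 6 stages the overall factor is α^6 = (4.00/3.02)^(6/2).
= 1.32450^3 = 2.32.

2.32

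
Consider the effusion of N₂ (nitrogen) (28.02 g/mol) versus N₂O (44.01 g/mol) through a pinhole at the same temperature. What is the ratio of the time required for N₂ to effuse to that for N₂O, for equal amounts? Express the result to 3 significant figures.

0.798

Since effusion rate ∝ 1/√M, t_N₂/t_N₂O = √(M_N₂/M_N₂O) = √(28.02/44.01) = √0.6367 = 0.798.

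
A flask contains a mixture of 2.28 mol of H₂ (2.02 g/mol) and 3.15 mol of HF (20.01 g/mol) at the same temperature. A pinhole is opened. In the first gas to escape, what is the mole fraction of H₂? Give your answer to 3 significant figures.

Effusion rate of each component ∝ n_i/√M_i (partial pressure × 1/√M).
Mole fraction of H₂ in the effusate = (n_H₂/√M_H₂) / (n_H₂/√M_H₂ + n_HF/√M_HF)
= (2.28/√2.02) / (2.28/√2.02 + 3.15/√20.01) = 1.604/(1.604 + 0.7042) = 0.695.

0.695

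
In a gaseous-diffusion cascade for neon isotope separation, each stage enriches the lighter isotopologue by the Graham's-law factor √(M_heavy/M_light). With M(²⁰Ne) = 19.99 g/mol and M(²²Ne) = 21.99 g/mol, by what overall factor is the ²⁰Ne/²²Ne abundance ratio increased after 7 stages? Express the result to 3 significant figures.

1.40

Overall factor = α^7 with α = √(21.99/19.99), i.e. (21.99/19.99)^(7/2).
= 1.10005^(7/2) = 1.40.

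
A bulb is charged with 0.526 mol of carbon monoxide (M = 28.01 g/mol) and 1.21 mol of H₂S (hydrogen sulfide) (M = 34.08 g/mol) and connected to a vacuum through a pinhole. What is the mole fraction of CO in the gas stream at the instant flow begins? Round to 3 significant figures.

0.324

Each component's effusion rate ∝ (its partial pressure)·(1/√M) ∝ n_i/√M_i.
x_CO(eff) = (n_CO/√M_CO) / (n_CO/√M_CO + n_H₂S/√M_H₂S)
= (0.526/√28.01) / (0.526/√28.01 + 1.21/√34.08) = 0.09939/(0.09939 + 0.2073) = 0.324.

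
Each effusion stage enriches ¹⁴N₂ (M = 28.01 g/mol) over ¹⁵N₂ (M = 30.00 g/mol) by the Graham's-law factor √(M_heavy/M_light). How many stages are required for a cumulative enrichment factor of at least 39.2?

Single-stage factor α = √(30.00/28.01), so ln α = ½ ln(1.07105) = 0.03432.
Need α^N ≥ 39.2 ⇒ N ≥ ln(39.2) / ln α = 3.669 / 0.03432 = 106.90.
Rounding up, N = 107 stages.

107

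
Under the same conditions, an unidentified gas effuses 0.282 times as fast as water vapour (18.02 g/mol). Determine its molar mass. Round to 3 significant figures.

Using Graham's law: rate_X/rate_H₂O = √(M_H₂O/M_X).
0.282 = √(18.02/M_X)
M_X = 18.02 / 0.282² = 18.02 / 0.07952 = 227 g/mol

227 g/mol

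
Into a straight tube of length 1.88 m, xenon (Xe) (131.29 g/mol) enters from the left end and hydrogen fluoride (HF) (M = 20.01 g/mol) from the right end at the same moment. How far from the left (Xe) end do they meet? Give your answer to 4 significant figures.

In equal time, each gas travels a distance ∝ its rate ∝ 1/√M, so d_Xe/d_HF = √(M_HF/M_Xe) = √(20.01/131.29) = 0.3904.
With d_Xe + d_HF = 1.88 m, d_HF = 1.88/(1 + 0.3904) = 1.352 m.
d_Xe = 1.88 − 1.352 = 0.5279 m.

0.5279 m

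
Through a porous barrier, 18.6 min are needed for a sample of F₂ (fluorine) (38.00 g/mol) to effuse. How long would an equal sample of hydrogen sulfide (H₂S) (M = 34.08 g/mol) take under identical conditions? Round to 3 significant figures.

17.6 min

Graham's law gives t_H₂S/t_F₂ = √(M_H₂S/M_F₂) = √(34.08/38.00) = √0.8968 = 0.9470.
So the time for H₂S is 18.6 × 0.9470 = 17.6 min.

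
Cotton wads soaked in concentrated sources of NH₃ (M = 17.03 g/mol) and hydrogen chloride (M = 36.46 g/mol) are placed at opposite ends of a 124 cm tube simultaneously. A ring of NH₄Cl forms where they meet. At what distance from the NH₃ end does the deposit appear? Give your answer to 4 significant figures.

The fronts meet when d_NH₃ + d_HCl = L with d_NH₃/d_HCl = √(M_HCl/M_NH₃) (Graham's law). Here √(M_HCl/M_NH₃) = √(36.46/17.03) = 1.463.
With d_NH₃ + d_HCl = 124 cm, d_HCl = 124/(1 + 1.463) = 50.34 cm.
d_NH₃ = 124 − 50.34 = 73.66 cm.

73.66 cm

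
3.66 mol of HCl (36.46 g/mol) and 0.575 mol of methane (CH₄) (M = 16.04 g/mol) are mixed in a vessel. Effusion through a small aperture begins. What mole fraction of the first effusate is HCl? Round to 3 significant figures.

0.808

Each component's effusion rate ∝ (its partial pressure)·(1/√M) ∝ n_i/√M_i.
Mole fraction of HCl in the effusate = (n_HCl/√M_HCl) / (n_HCl/√M_HCl + n_CH₄/√M_CH₄)
= (3.66/√36.46) / (3.66/√36.46 + 0.575/√16.04) = 0.6061/(0.6061 + 0.1436) = 0.808.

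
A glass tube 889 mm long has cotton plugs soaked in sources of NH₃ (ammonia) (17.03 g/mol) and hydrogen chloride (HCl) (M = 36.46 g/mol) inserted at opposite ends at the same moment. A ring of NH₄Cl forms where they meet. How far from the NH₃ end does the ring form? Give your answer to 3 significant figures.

528 mm

In equal time, each gas travels a distance ∝ its rate ∝ 1/√M, so d_NH₃/d_HCl = √(M_HCl/M_NH₃) = √(36.46/17.03) = 1.463.
With d_NH₃ + d_HCl = 889 mm, d_HCl = 889/(1 + 1.463) = 360.9 mm.
d_NH₃ = 889 − 360.9 = 528 mm.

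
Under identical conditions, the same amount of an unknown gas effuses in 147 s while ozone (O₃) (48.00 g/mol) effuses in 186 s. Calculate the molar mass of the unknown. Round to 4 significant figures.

Using Graham's law: t_X/t_O₃ = √(M_X/M_O₃).
147/186 = 0.7903 = √(M_X/48.00)
M_X = 48.00 × 0.7903² = 48.00 × 0.6246 = 29.98 g/mol

29.98 g/mol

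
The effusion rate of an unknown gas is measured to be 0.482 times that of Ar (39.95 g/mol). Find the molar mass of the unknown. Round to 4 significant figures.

172.0 g/mol

Since effusion rate ∝ 1/√M, rate_X/rate_Ar = √(M_Ar/M_X).
0.482 = √(39.95/M_X)
M_X = 39.95 / 0.482² = 39.95 / 0.2323 = 172.0 g/mol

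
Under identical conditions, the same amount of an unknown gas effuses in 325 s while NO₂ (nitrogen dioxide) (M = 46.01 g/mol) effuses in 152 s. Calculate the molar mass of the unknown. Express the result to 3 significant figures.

210 g/mol

Graham's law gives t_X/t_NO₂ = √(M_X/M_NO₂).
325/152 = 2.138 = √(M_X/46.01)
M_X = 46.01 × 2.138² = 46.01 × 4.572 = 210 g/mol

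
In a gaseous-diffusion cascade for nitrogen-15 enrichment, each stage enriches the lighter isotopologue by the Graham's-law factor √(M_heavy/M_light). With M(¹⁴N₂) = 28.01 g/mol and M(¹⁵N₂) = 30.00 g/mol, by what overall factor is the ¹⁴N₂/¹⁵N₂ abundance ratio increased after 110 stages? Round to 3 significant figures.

Overall factor = α^110 with α = √(30.00/28.01), i.e. (30.00/28.01)^(110/2).
= 1.07105^55 = 43.6.

43.6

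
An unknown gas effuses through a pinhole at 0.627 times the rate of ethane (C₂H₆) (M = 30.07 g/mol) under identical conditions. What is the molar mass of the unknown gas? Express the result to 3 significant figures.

76.5 g/mol

Graham's law gives rate_X/rate_C₂H₆ = √(M_C₂H₆/M_X).
0.627 = √(30.07/M_X)
M_X = 30.07 / 0.627² = 30.07 / 0.3931 = 76.5 g/mol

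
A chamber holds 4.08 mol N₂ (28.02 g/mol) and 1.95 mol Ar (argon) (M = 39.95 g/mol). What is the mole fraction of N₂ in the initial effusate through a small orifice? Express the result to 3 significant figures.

0.714

Each component's effusion rate ∝ (its partial pressure)·(1/√M) ∝ n_i/√M_i.
Mole fraction of N₂ in the effusate = (n_N₂/√M_N₂) / (n_N₂/√M_N₂ + n_Ar/√M_Ar)
= (4.08/√28.02) / (4.08/√28.02 + 1.95/√39.95) = 0.7708/(0.7708 + 0.3085) = 0.714.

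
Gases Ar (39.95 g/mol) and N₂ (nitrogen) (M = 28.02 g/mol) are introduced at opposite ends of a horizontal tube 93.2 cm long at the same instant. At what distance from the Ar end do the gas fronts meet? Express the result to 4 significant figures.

42.48 cm

In equal time, each gas travels a distance ∝ its rate ∝ 1/√M, so d_Ar/d_N₂ = √(M_N₂/M_Ar) = √(28.02/39.95) = 0.8375.
With d_Ar + d_N₂ = 93.2 cm, d_N₂ = 93.2/(1 + 0.8375) = 50.72 cm.
d_Ar = 93.2 − 50.72 = 42.48 cm.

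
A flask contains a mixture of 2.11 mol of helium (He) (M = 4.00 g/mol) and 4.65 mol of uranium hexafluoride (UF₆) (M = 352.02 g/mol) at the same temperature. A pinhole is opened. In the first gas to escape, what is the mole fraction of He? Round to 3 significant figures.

Each component's effusion rate ∝ (its partial pressure)·(1/√M) ∝ n_i/√M_i.
So x_He in the escaping gas = (n_He/√M_He) / Σ(n_i/√M_i)
= (2.11/√4.00) / (2.11/√4.00 + 4.65/√352.02) = 1.055/(1.055 + 0.2478) = 0.810.

0.810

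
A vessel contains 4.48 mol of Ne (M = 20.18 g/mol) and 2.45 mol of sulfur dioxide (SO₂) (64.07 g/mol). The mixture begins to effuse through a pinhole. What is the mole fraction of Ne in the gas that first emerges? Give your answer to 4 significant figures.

0.7652

Rate_i ∝ x_i/√M_i (Graham's law weighted by mole fraction), so the effusate composition follows n_i/√M_i.
Mole fraction of Ne in the effusate = (n_Ne/√M_Ne) / (n_Ne/√M_Ne + n_SO₂/√M_SO₂)
= (4.48/√20.18) / (4.48/√20.18 + 2.45/√64.07) = 0.9973/(0.9973 + 0.3061) = 0.7652.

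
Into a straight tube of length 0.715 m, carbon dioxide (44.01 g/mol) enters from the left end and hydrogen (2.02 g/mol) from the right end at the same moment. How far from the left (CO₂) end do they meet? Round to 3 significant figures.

0.126 m

In equal time, each gas travels a distance ∝ its rate ∝ 1/√M, so d_CO₂/d_H₂ = √(M_H₂/M_CO₂) = √(2.02/44.01) = 0.2142.
With d_CO₂ + d_H₂ = 0.715 m, d_H₂ = 0.715/(1 + 0.2142) = 0.5888 m.
d_CO₂ = 0.715 − 0.5888 = 0.126 m.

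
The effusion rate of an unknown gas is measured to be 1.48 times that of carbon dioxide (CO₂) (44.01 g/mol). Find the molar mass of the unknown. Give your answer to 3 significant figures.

20.1 g/mol

From Graham's law, rate_X/rate_CO₂ = √(M_CO₂/M_X).
1.48 = √(44.01/M_X)
M_X = 44.01 / 1.48² = 44.01 / 2.190 = 20.1 g/mol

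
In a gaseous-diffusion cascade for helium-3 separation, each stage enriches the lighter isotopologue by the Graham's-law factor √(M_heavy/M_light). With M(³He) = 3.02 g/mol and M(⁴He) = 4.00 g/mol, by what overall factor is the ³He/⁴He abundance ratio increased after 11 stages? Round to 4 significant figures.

4.691

The single-stage factor is √(M_heavy/M_light), so 11 stages give [√(4.00/3.02)]^11 = (4.00/3.02)^(11/2).
= 1.32450^(11/2) = 4.691.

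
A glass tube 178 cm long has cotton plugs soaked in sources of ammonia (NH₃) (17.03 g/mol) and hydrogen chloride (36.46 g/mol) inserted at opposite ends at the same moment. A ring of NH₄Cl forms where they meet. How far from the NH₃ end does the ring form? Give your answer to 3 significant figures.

106 cm

The fronts meet when d_NH₃ + d_HCl = L with d_NH₃/d_HCl = √(M_HCl/M_NH₃) (Graham's law). Here √(M_HCl/M_NH₃) = √(36.46/17.03) = 1.463.
With d_NH₃ + d_HCl = 178 cm, d_HCl = 178/(1 + 1.463) = 72.26 cm.
d_NH₃ = 178 − 72.26 = 106 cm.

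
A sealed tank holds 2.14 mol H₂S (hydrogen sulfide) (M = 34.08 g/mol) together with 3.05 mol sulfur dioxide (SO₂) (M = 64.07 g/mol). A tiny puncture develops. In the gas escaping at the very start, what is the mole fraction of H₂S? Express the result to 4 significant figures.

The effusion rate of species i is ∝ p_i/√M_i ∝ n_i/√M_i.
Mole fraction of H₂S in the effusate = (n_H₂S/√M_H₂S) / (n_H₂S/√M_H₂S + n_SO₂/√M_SO₂)
= (2.14/√34.08) / (2.14/√34.08 + 3.05/√64.07) = 0.3666/(0.3666 + 0.3810) = 0.4903.

0.4903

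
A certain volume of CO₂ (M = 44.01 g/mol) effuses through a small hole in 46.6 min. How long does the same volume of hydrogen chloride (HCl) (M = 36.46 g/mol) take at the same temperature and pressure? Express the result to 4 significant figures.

42.41 min

Since effusion rate ∝ 1/√M, t_HCl/t_CO₂ = √(M_HCl/M_CO₂) = √(36.46/44.01) = √0.8284 = 0.9102.
So the time for HCl is 46.6 × 0.9102 = 42.41 min.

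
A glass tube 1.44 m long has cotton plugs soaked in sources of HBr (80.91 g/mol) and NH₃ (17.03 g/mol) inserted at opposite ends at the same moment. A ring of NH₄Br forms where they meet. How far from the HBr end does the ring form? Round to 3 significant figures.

0.453 m

Graham's law gives d_HBr/d_NH₃ = rate_HBr/rate_NH₃ = √(M_NH₃/M_HBr) = √(17.03/80.91) = 0.4588.
With d_HBr + d_NH₃ = 1.44 m, d_NH₃ = 1.44/(1 + 0.4588) = 0.9871 m.
d_HBr = 1.44 − 0.9871 = 0.453 m.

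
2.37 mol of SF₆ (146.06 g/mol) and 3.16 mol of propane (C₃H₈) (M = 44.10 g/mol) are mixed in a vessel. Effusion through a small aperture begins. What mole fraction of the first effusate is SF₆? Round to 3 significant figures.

The effusion rate of species i is ∝ p_i/√M_i ∝ n_i/√M_i.
x_SF₆(eff) = (n_SF₆/√M_SF₆) / (n_SF₆/√M_SF₆ + n_C₃H₈/√M_C₃H₈)
= (2.37/√146.06) / (2.37/√146.06 + 3.16/√44.10) = 0.1961/(0.1961 + 0.4758) = 0.292.

0.292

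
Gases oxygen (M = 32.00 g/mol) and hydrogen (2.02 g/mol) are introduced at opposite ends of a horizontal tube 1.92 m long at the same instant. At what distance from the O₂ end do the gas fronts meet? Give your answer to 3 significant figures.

0.386 m

Distances travelled in equal time are proportional to diffusion rates, so d_O₂/d_H₂ = √(M_H₂/M_O₂) = √(2.02/32.00) = 0.2512.
With d_O₂ + d_H₂ = 1.92 m, d_H₂ = 1.92/(1 + 0.2512) = 1.534 m.
d_O₂ = 1.92 − 1.534 = 0.386 m.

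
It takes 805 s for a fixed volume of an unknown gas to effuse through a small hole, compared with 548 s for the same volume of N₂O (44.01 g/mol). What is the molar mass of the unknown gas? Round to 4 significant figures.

Graham's law gives t_X/t_N₂O = √(M_X/M_N₂O).
805/548 = 1.469 = √(M_X/44.01)
M_X = 44.01 × 1.469² = 44.01 × 2.158 = 94.97 g/mol

94.97 g/mol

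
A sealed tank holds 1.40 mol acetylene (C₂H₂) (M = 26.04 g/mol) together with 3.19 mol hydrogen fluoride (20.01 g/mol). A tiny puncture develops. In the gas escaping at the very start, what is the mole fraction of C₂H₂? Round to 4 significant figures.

0.2778

Rate_i ∝ x_i/√M_i (Graham's law weighted by mole fraction), so the effusate composition follows n_i/√M_i.
So x_C₂H₂ in the escaping gas = (n_C₂H₂/√M_C₂H₂) / Σ(n_i/√M_i)
= (1.40/√26.04) / (1.40/√26.04 + 3.19/√20.01) = 0.2744/(0.2744 + 0.7131) = 0.2778.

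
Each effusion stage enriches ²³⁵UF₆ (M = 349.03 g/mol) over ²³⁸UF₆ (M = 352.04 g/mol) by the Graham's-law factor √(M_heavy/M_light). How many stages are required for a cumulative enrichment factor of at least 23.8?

739

With α = √(352.04/349.03) per stage, ln α = ½ ln(1.00862) = 0.004293.
Need α^N ≥ 23.8 ⇒ N ≥ ln(23.8) / ln α = 3.170 / 0.004293 = 738.26.
Minimum whole number of stages: N = 739.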